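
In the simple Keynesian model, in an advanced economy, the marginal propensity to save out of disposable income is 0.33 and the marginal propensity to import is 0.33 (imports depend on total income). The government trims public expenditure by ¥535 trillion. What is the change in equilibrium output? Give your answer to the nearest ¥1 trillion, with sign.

−¥811 trillion

MPC = 1 − MPS = 1 − 0.33 = 0.67.
Spending multiplier = 1/(1 − c + m) = 1/(1 − 0.67 + 0.33) = 1/0.66 ≈ 1.515.
ΔY = k × ΔG = (−¥535 trillion) / 0.66 ≈ −¥811 trillion.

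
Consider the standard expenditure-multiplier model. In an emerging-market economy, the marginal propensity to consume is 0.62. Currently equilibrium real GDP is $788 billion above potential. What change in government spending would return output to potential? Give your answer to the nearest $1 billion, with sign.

−$299 billion

Spending multiplier = 1/(1 − MPC) = 1/(1 − 0.62) = 1/0.38 ≈ 2.632.
Need ΔY = −$788 billion, so ΔG = ΔY/k = (−$788 billion) × 0.38 ≈ −$299 billion.
The government should cut government spending by $299 billion.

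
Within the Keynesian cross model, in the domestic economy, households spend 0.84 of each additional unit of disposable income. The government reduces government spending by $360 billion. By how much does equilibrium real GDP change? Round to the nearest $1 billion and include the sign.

Government-spending multiplier = 1/(1 − MPC) = 1/(1 − 0.84) = 1/0.16 = 6.25.
ΔY = k × ΔG = (−$360 billion) / 0.16 = −$2,250 billion.

−$2,250 billion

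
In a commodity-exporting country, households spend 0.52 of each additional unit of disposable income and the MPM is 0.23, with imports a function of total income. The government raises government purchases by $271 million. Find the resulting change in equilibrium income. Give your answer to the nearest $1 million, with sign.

Spending multiplier = 1/(1 − c + m) = 1/(1 − 0.52 + 0.23) = 1/0.71 ≈ 1.408.
ΔY = k × ΔG = (+$271 million) / 0.71 ≈ +$382 million.

+$382 million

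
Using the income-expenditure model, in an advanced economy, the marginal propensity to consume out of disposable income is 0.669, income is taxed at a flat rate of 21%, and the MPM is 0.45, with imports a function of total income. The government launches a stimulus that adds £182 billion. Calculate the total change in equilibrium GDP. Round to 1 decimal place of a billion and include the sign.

+£197.5 billion

Government-spending multiplier = 1/(1 − c(1−t) + m) = 1/(1 − 0.669×0.79 + 0.45) = 1/0.92149 ≈ 1.085.
ΔY = k × ΔG = (+£182 billion) / 0.92149 ≈ +£197.5 billion.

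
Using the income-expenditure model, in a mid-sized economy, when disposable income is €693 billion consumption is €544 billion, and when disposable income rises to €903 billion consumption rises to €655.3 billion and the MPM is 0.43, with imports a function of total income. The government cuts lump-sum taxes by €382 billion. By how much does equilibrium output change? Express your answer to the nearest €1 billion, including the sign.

+€225 billion

MPC = ΔC/ΔYd = (655.3 − 544)/(903 − 693) = 111.3/210 = 0.53.
A lump-sum tax change of −€382 billion shifts disposable income by +€382 billion; first-round consumption changes by −c × ΔT = −0.53 × (−€382 billion) = +€202.46 billion.
Expenditure multiplier = 1/(1 − c + m) = 1/(1 − 0.53 + 0.43) = 1/0.9 ≈ 1.111.
The tax multiplier is −c × k ≈ −0.589, so ΔY = k × (−c·ΔT) = (+€202.46 billion) / 0.9 ≈ +€225 billion.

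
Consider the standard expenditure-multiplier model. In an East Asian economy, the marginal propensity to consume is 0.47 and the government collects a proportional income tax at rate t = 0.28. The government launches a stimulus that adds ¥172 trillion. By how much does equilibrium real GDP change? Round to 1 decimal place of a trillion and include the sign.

+¥260.0 trillion

Spending multiplier = 1/(1 − c(1−t)) = 1/(1 − 0.47×0.72) = 1/0.6616 ≈ 1.511.
ΔY = k × ΔG = (+¥172 trillion) / 0.6616 ≈ +¥260 trillion.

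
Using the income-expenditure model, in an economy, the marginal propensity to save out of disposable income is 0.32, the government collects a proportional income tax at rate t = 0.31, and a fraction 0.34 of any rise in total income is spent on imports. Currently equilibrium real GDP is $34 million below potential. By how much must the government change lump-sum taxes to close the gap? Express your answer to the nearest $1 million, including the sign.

−$44 million

MPC = 1 − MPS = 1 − 0.32 = 0.68.
Spending multiplier = 1/(1 − c(1−t) + m) = 1/(1 − 0.68×0.69 + 0.34) = 1/0.8708 ≈ 1.148.
Tax multiplier = −c·k = −0.68/0.8708 ≈ −0.781. Need ΔY = +$34 million, so ΔT = ΔY/(−c·k) = −(+$34 million) × 0.8708 / 0.68 ≈ −$44 million.
The government should cut lump-sum taxes by $44 million.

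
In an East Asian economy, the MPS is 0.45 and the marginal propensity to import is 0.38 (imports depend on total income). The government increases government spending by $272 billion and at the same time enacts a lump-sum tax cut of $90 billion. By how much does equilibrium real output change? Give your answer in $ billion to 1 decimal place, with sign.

MPC = 1 − MPS = 1 − 0.45 = 0.55.
Expenditure multiplier = 1/(1 − c + m) = 1/(1 − 0.55 + 0.38) = 1/0.83 ≈ 1.205.
ΔG contributes k·ΔG = (+$272 billion) / 0.83 ≈ +$327.7 billion.
ΔT of −$90 billion changes first-round spending by −c·ΔT = +$49.5 billion, contributing k·(−c·ΔT) = (+$49.5 billion) / 0.83 ≈ +$59.6 billion.
Net ΔY = k(ΔG − c·ΔT) = (+$321.5 billion) / 0.83 ≈ +$387.3 billion.

+$387.3 billion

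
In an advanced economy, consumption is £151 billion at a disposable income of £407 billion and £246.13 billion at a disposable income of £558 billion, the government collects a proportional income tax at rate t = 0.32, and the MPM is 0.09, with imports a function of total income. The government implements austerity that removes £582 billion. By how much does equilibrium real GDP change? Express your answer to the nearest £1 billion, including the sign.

−£880 billion

MPC = ΔC/ΔYd = (246.13 − 151)/(558 − 407) = 95.13/151 = 0.63.
Expenditure multiplier = 1/(1 − c(1−t) + m) = 1/(1 − 0.63×0.68 + 0.09) = 1/0.6616 ≈ 1.511.
ΔY = k × ΔG = (−£582 billion) / 0.6616 ≈ −£880 billion.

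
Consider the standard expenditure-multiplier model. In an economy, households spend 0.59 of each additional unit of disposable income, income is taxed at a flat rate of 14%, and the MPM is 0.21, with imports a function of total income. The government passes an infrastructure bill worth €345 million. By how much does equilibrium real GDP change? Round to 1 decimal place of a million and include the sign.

Government-spending multiplier = 1/(1 − c(1−t) + m) = 1/(1 − 0.59×0.86 + 0.21) = 1/0.7026 ≈ 1.423.
ΔY = k × ΔG = (+€345 million) / 0.7026 ≈ +€491 million.

+€491.0 million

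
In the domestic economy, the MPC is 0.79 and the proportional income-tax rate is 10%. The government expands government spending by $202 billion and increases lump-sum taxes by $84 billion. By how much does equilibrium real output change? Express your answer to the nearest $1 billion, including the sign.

+$469 billion

Expenditure multiplier = 1/(1 − c(1−t)) = 1/(1 − 0.79×0.9) = 1/0.289 ≈ 3.46.
ΔG contributes k·ΔG = (+$202 billion) / 0.289 ≈ +$699 billion.
ΔT of +$84 billion changes first-round spending by −c·ΔT = −$66.36 billion, contributing k·(−c·ΔT) = (−$66.36 billion) / 0.289 ≈ −$229.6 billion.
Net ΔY = k(ΔG − c·ΔT) = (+$135.64 billion) / 0.289 ≈ +$469 billion.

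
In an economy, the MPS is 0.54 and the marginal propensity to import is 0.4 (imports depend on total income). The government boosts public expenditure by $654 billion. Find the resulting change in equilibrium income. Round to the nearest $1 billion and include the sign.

MPC = 1 − MPS = 1 − 0.54 = 0.46.
Spending multiplier = 1/(1 − c + m) = 1/(1 − 0.46 + 0.4) = 1/0.94 ≈ 1.064.
ΔY = k × ΔG = (+$654 billion) / 0.94 ≈ +$696 billion.

+$696 billion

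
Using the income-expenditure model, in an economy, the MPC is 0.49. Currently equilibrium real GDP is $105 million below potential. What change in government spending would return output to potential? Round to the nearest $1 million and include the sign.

+$54 million

Spending multiplier = 1/(1 − MPC) = 1/(1 − 0.49) = 1/0.51 ≈ 1.961.
Need ΔY = +$105 million, so ΔG = ΔY/k = (+$105 million) × 0.51 ≈ +$54 million.
The government should increase government spending by $54 million.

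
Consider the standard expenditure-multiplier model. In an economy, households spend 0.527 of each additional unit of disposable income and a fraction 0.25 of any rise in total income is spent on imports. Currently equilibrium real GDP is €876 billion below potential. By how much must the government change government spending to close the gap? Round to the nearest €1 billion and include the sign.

+€633 billion

Spending multiplier = 1/(1 − c + m) = 1/(1 − 0.527 + 0.25) = 1/0.723 ≈ 1.383.
Need ΔY = +€876 billion, so ΔG = ΔY/k = (+€876 billion) × 0.723 ≈ +€633 billion.
The government should increase government spending by €633 billion.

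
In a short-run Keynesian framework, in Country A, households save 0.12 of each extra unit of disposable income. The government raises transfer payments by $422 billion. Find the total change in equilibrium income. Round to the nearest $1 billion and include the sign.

+$3,095 billion

MPC = 1 − MPS = 1 − 0.12 = 0.88.
The transfer change shifts disposable income by +$422 billion, so first-round consumption changes by c·ΔTR = 0.88 × (+$422 billion) = +$371.36 billion.
Expenditure multiplier = 1/(1 − MPC) = 1/(1 − 0.88) = 1/0.12 ≈ 8.333.
The transfer multiplier is c × k ≈ 7.333, so ΔY = k × (c·ΔTR) = (+$371.36 billion) / 0.12 ≈ +$3,095 billion.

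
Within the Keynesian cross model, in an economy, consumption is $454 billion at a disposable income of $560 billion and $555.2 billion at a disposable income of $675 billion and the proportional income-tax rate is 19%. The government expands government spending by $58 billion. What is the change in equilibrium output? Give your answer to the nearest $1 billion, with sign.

+$202 billion

MPC = ΔC/ΔYd = (555.2 − 454)/(675 − 560) = 101.2/115 = 0.88.
Expenditure multiplier = 1/(1 − c(1−t)) = 1/(1 − 0.88×0.81) = 1/0.2872 ≈ 3.482.
ΔY = k × ΔG = (+$58 billion) / 0.2872 ≈ +$202 billion.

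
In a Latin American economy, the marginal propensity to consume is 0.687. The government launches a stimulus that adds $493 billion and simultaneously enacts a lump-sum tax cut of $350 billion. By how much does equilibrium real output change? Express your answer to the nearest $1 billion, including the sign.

Expenditure multiplier = 1/(1 − MPC) = 1/(1 − 0.687) = 1/0.313 ≈ 3.195.
ΔG contributes k·ΔG = (+$493 billion) / 0.313 ≈ +$1,575.1 billion.
ΔT of −$350 billion changes first-round spending by −c·ΔT = +$240.45 billion, contributing k·(−c·ΔT) = (+$240.45 billion) / 0.313 ≈ +$768.2 billion.
Net ΔY = k(ΔG − c·ΔT) = (+$733.45 billion) / 0.313 ≈ +$2,343 billion.

+$2,343 billion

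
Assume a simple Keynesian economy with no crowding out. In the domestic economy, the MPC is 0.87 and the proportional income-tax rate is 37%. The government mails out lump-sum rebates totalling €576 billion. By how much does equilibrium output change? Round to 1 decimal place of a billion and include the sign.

+€1,108.9 billion

A lump-sum tax change of −€576 billion shifts disposable income by +€576 billion; first-round consumption changes by −c × ΔT = −0.87 × (−€576 billion) = +€501.12 billion.
Expenditure multiplier = 1/(1 − c(1−t)) = 1/(1 − 0.87×0.63) = 1/0.4519 ≈ 2.213.
The tax multiplier is −c × k ≈ −1.925, so ΔY = k × (−c·ΔT) = (+€501.12 billion) / 0.4519 ≈ +€1,108.9 billion.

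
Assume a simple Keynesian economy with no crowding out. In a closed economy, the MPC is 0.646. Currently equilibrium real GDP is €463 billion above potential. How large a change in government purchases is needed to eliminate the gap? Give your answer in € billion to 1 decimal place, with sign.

−€163.9 billion

Spending multiplier = 1/(1 − MPC) = 1/(1 − 0.646) = 1/0.354 ≈ 2.825.
Need ΔY = −€463 billion, so ΔG = ΔY/k = (−€463 billion) × 0.354 ≈ −€163.9 billion.
The government should cut government purchases by €163.9 billion.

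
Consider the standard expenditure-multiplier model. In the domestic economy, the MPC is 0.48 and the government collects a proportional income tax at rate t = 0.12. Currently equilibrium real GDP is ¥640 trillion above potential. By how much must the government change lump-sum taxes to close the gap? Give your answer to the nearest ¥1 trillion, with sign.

+¥770 trillion

Spending multiplier = 1/(1 − c(1−t)) = 1/(1 − 0.48×0.88) = 1/0.5776 ≈ 1.731.
Tax multiplier = −c·k = −0.48/0.5776 ≈ −0.831. Need ΔY = −¥640 trillion, so ΔT = ΔY/(−c·k) = −(−¥640 trillion) × 0.5776 / 0.48 ≈ +¥770 trillion.
The government should raise lump-sum taxes by ¥770 trillion.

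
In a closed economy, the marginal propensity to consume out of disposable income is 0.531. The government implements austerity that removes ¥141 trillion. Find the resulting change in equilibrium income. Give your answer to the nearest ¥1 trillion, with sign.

−¥301 trillion

Spending multiplier = 1/(1 − MPC) = 1/(1 − 0.531) = 1/0.469 ≈ 2.132.
ΔY = k × ΔG = (−¥141 trillion) / 0.469 ≈ −¥301 trillion.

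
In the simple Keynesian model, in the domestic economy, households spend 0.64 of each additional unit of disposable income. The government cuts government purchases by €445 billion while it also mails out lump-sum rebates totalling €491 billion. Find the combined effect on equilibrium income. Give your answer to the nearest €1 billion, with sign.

−€363 billion

Expenditure multiplier = 1/(1 − MPC) = 1/(1 − 0.64) = 1/0.36 ≈ 2.778.
ΔG contributes k·ΔG = (−€445 billion) / 0.36 ≈ −€1,236.1 billion.
ΔT of −€491 billion changes first-round spending by −c·ΔT = +€314.24 billion, contributing k·(−c·ΔT) = (+€314.24 billion) / 0.36 ≈ +€872.9 billion.
Net ΔY = k(ΔG − c·ΔT) = (−€130.76 billion) / 0.36 ≈ −€363 billion.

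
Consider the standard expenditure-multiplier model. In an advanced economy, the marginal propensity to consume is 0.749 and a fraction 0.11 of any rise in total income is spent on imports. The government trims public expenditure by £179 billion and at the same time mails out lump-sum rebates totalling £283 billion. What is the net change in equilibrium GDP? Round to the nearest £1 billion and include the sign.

Expenditure multiplier = 1/(1 − c + m) = 1/(1 − 0.749 + 0.11) = 1/0.361 ≈ 2.77.
ΔG contributes k·ΔG = (−£179 billion) / 0.361 ≈ −£495.8 billion.
ΔT of −£283 billion changes first-round spending by −c·ΔT = +£211.967 billion, contributing k·(−c·ΔT) = (+£211.967 billion) / 0.361 ≈ +£587.2 billion.
Net ΔY = k(ΔG − c·ΔT) = (+£32.967 billion) / 0.361 ≈ +£91 billion.

+£91 billion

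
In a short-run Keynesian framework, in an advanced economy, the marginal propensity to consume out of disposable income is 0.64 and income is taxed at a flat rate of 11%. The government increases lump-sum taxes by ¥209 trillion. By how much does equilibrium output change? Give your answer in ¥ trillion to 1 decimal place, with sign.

−¥310.8 trillion

A lump-sum tax change of +¥209 trillion shifts disposable income by −¥209 trillion; first-round consumption changes by −c × ΔT = −0.64 × (+¥209 trillion) = −¥133.76 trillion.
Expenditure multiplier = 1/(1 − c(1−t)) = 1/(1 − 0.64×0.89) = 1/0.4304 ≈ 2.323.
The tax multiplier is −c × k ≈ −1.487, so ΔY = k × (−c·ΔT) = (−¥133.76 trillion) / 0.4304 ≈ −¥310.8 trillion.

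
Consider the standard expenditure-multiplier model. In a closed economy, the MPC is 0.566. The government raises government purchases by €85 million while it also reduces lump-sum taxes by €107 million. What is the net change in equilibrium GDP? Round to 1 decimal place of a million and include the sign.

Expenditure multiplier = 1/(1 − MPC) = 1/(1 − 0.566) = 1/0.434 ≈ 2.304.
ΔG contributes k·ΔG = (+€85 million) / 0.434 ≈ +€195.9 million.
ΔT of −€107 million changes first-round spending by −c·ΔT = +€60.562 million, contributing k·(−c·ΔT) = (+€60.562 million) / 0.434 ≈ +€139.5 million.
Net ΔY = k(ΔG − c·ΔT) = (+€145.562 million) / 0.434 ≈ +€335.4 million.

+€335.4 million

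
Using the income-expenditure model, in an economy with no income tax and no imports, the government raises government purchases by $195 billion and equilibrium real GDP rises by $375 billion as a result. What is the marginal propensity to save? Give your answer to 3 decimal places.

Implied spending multiplier k = ΔY/ΔG = 375/195 ≈ 1.9231.
Since k = 1/(1 − MPC), MPC = 1 − 1/k = 1 − ΔG/ΔY = 1 − 195/375 = 0.480.
MPS = 1 − MPC = 0.520.

0.520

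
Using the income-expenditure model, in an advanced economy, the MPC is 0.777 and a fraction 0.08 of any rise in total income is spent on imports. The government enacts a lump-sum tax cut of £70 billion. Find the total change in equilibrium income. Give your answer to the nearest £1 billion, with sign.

A lump-sum tax change of −£70 billion shifts disposable income by +£70 billion; first-round consumption changes by −c × ΔT = −0.777 × (−£70 billion) = +£54.39 billion.
Expenditure multiplier = 1/(1 − c + m) = 1/(1 − 0.777 + 0.08) = 1/0.303 ≈ 3.3.
The tax multiplier is −c × k ≈ −2.564, so ΔY = k × (−c·ΔT) = (+£54.39 billion) / 0.303 ≈ +£180 billion.

+£180 billion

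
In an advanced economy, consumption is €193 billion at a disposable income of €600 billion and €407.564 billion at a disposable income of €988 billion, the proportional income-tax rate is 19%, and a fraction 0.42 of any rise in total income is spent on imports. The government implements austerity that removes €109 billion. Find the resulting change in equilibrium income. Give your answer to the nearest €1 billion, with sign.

−€112 billion

MPC = ΔC/ΔYd = (407.564 − 193)/(988 − 600) = 214.564/388 = 0.553.
Spending multiplier = 1/(1 − c(1−t) + m) = 1/(1 − 0.553×0.81 + 0.42) = 1/0.97207 ≈ 1.029.
ΔY = k × ΔG = (−€109 billion) / 0.97207 ≈ −€112 billion.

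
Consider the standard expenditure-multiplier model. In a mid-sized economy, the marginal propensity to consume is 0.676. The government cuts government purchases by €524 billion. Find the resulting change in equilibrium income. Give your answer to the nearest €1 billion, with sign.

Government-spending multiplier = 1/(1 − MPC) = 1/(1 − 0.676) = 1/0.324 ≈ 3.086.
ΔY = k × ΔG = (−€524 billion) / 0.324 ≈ −€1,617 billion.

−€1,617 billion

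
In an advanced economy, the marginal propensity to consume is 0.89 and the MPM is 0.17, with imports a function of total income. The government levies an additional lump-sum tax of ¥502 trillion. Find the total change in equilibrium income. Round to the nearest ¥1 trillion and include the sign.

−¥1,596 trillion

A lump-sum tax change of +¥502 trillion shifts disposable income by −¥502 trillion; first-round consumption changes by −c × ΔT = −0.89 × (+¥502 trillion) = −¥446.78 trillion.
Expenditure multiplier = 1/(1 − c + m) = 1/(1 − 0.89 + 0.17) = 1/0.28 ≈ 3.571.
The tax multiplier is −c × k ≈ −3.179, so ΔY = k × (−c·ΔT) = (−¥446.78 trillion) / 0.28 ≈ −¥1,596 trillion.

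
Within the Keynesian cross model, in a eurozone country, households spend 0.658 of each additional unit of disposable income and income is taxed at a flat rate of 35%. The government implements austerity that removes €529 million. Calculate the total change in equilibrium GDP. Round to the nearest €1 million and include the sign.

−€924 million

Expenditure multiplier = 1/(1 − c(1−t)) = 1/(1 − 0.658×0.65) = 1/0.5723 ≈ 1.747.
ΔY = k × ΔG = (−€529 million) / 0.5723 ≈ −€924 million.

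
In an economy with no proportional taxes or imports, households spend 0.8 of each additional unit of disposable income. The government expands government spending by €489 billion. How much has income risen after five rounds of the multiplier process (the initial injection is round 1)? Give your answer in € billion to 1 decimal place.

Round 1 adds ΔG = €489 billion; each later round is MPC = 0.8 times the previous.
After 5 rounds: 489 + 391.2 + 312.96 + 250.368 + 200.2944 = ΔG·(1 − c^5)/(1 − c) = 489 × (1 − 0.32768)/0.2 ≈ €1,643.8 billion.

€1,643.8 billion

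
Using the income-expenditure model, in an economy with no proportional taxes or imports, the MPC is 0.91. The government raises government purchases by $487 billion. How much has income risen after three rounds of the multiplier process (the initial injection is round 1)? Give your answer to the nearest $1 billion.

Round 1 adds ΔG = $487 billion; each later round is MPC = 0.91 times the previous.
After 3 rounds: 487 + 443.17 + 403.2847 = ΔG·(1 − c^3)/(1 − c) = 487 × (1 − 0.753571)/0.09 ≈ $1,333 billion.

$1,333 billion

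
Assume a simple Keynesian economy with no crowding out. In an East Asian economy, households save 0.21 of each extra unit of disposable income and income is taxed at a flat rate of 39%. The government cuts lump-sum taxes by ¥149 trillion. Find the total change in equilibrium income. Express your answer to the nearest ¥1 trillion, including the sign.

MPC = 1 − MPS = 1 − 0.21 = 0.79.
A lump-sum tax change of −¥149 trillion shifts disposable income by +¥149 trillion; first-round consumption changes by −c × ΔT = −0.79 × (−¥149 trillion) = +¥117.71 trillion.
Expenditure multiplier = 1/(1 − c(1−t)) = 1/(1 − 0.79×0.61) = 1/0.5181 ≈ 1.93.
The tax multiplier is −c × k ≈ −1.525, so ΔY = k × (−c·ΔT) = (+¥117.71 trillion) / 0.5181 ≈ +¥227 trillion.

+¥227 trillion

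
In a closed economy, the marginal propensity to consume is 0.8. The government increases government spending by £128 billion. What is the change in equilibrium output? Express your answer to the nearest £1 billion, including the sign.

+£640 billion

Government-spending multiplier = 1/(1 − MPC) = 1/(1 − 0.8) = 1/0.2 = 5.
ΔY = k × ΔG = (+£128 billion) / 0.2 = +£640 billion.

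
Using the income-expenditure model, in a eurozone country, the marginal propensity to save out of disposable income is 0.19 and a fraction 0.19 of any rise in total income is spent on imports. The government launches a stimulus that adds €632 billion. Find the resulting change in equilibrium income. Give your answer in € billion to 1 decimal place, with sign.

+€1,663.2 billion

MPC = 1 − MPS = 1 − 0.19 = 0.81.
Government-spending multiplier = 1/(1 − c + m) = 1/(1 − 0.81 + 0.19) = 1/0.38 ≈ 2.632.
ΔY = k × ΔG = (+€632 billion) / 0.38 ≈ +€1,663.2 billion.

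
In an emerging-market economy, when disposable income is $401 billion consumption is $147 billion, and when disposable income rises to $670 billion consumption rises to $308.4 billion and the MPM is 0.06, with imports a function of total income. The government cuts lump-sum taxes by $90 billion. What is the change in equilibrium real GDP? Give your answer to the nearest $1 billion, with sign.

+$117 billion

MPC = ΔC/ΔYd = (308.4 − 147)/(670 − 401) = 161.4/269 = 0.6.
A lump-sum tax change of −$90 billion shifts disposable income by +$90 billion; first-round consumption changes by −c × ΔT = −0.6 × (−$90 billion) = +$54 billion.
Expenditure multiplier = 1/(1 − c + m) = 1/(1 − 0.6 + 0.06) = 1/0.46 ≈ 2.174.
The tax multiplier is −c × k ≈ −1.304, so ΔY = k × (−c·ΔT) = (+$54 billion) / 0.46 ≈ +$117 billion.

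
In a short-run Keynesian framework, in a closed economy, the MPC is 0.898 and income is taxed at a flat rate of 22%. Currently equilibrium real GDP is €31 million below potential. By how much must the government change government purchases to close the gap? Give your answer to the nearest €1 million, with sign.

Spending multiplier = 1/(1 − c(1−t)) = 1/(1 − 0.898×0.78) = 1/0.29956 ≈ 3.338.
Need ΔY = +€31 million, so ΔG = ΔY/k = (+€31 million) × 0.29956 ≈ +€9 million.
The government should increase government purchases by €9 million.

+€9 million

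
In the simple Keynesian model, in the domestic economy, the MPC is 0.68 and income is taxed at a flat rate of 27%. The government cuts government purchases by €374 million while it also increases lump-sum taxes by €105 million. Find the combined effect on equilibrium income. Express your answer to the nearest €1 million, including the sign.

Expenditure multiplier = 1/(1 − c(1−t)) = 1/(1 − 0.68×0.73) = 1/0.5036 ≈ 1.986.
ΔG contributes k·ΔG = (−€374 million) / 0.5036 ≈ −€742.7 million.
ΔT of +€105 million changes first-round spending by −c·ΔT = −€71.4 million, contributing k·(−c·ΔT) = (−€71.4 million) / 0.5036 ≈ −€141.8 million.
Net ΔY = k(ΔG − c·ΔT) = (−€445.4 million) / 0.5036 ≈ −€884 million.

−€884 million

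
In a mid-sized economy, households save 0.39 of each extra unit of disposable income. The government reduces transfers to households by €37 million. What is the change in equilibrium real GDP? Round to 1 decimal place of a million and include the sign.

−€57.9 million

MPC = 1 − MPS = 1 − 0.39 = 0.61.
The transfer change shifts disposable income by −€37 million, so first-round consumption changes by c·ΔTR = 0.61 × (−€37 million) = −€22.57 million.
Expenditure multiplier = 1/(1 − MPC) = 1/(1 − 0.61) = 1/0.39 ≈ 2.564.
The transfer multiplier is c × k ≈ 1.564, so ΔY = k × (c·ΔTR) = (−€22.57 million) / 0.39 ≈ −€57.9 million.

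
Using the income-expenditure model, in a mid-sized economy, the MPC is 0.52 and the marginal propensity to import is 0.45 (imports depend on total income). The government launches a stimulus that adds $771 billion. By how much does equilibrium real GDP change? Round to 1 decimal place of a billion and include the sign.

+$829.0 billion

Government-spending multiplier = 1/(1 − c + m) = 1/(1 − 0.52 + 0.45) = 1/0.93 ≈ 1.075.
ΔY = k × ΔG = (+$771 billion) / 0.93 ≈ +$829 billion.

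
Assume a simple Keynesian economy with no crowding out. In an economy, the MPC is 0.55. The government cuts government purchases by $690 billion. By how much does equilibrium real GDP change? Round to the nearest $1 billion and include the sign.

−$1,533 billion

Expenditure multiplier = 1/(1 − MPC) = 1/(1 − 0.55) = 1/0.45 ≈ 2.222.
ΔY = k × ΔG = (−$690 billion) / 0.45 ≈ −$1,533 billion.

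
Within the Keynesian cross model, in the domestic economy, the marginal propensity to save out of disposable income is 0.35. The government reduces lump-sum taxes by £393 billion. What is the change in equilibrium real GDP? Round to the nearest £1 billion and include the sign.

MPC = 1 − MPS = 1 − 0.35 = 0.65.
A lump-sum tax change of −£393 billion shifts disposable income by +£393 billion; first-round consumption changes by −c × ΔT = −0.65 × (−£393 billion) = +£255.45 billion.
Expenditure multiplier = 1/(1 − MPC) = 1/(1 − 0.65) = 1/0.35 ≈ 2.857.
The tax multiplier is −c × k ≈ −1.857, so ΔY = k × (−c·ΔT) = (+£255.45 billion) / 0.35 ≈ +£730 billion.

+£730 billion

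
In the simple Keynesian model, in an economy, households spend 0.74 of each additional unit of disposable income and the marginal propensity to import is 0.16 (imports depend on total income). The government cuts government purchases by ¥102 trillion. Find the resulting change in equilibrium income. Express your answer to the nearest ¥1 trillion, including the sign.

−¥243 trillion

Expenditure multiplier = 1/(1 − c + m) = 1/(1 − 0.74 + 0.16) = 1/0.42 ≈ 2.381.
ΔY = k × ΔG = (−¥102 trillion) / 0.42 ≈ −¥243 trillion.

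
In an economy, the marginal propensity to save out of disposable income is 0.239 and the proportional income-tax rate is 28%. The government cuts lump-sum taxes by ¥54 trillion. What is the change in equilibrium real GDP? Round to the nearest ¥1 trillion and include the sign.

MPC = 1 − MPS = 1 − 0.239 = 0.761.
A lump-sum tax change of −¥54 trillion shifts disposable income by +¥54 trillion; first-round consumption changes by −c × ΔT = −0.761 × (−¥54 trillion) = +¥41.094 trillion.
Expenditure multiplier = 1/(1 − c(1−t)) = 1/(1 − 0.761×0.72) = 1/0.45208 ≈ 2.212.
The tax multiplier is −c × k ≈ −1.683, so ΔY = k × (−c·ΔT) = (+¥41.094 trillion) / 0.45208 ≈ +¥91 trillion.

+¥91 trillion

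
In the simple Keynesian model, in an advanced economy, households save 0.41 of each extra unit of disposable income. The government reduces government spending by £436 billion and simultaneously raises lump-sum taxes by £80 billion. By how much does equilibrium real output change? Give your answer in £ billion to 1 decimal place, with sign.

MPC = 1 − MPS = 1 − 0.41 = 0.59.
Expenditure multiplier = 1/(1 − MPC) = 1/(1 − 0.59) = 1/0.41 ≈ 2.439.
ΔG contributes k·ΔG = (−£436 billion) / 0.41 ≈ −£1,063.4 billion.
ΔT of +£80 billion changes first-round spending by −c·ΔT = −£47.2 billion, contributing k·(−c·ΔT) = (−£47.2 billion) / 0.41 ≈ −£115.1 billion.
Net ΔY = k(ΔG − c·ΔT) = (−£483.2 billion) / 0.41 ≈ −£1,178.5 billion.

−£1,178.5 billion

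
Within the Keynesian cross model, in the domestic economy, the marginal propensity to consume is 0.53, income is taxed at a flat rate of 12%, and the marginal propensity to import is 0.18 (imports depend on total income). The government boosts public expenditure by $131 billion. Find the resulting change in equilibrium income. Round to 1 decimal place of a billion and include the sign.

Expenditure multiplier = 1/(1 − c(1−t) + m) = 1/(1 − 0.53×0.88 + 0.18) = 1/0.7136 ≈ 1.401.
ΔY = k × ΔG = (+$131 billion) / 0.7136 ≈ +$183.6 billion.

+$183.6 billion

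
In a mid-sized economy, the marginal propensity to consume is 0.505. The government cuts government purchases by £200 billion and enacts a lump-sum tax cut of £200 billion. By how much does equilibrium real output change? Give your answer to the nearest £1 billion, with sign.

Expenditure multiplier = 1/(1 − MPC) = 1/(1 − 0.505) = 1/0.495 ≈ 2.02.
ΔG contributes k·ΔG = (−£200 billion) / 0.495 ≈ −£404 billion.
ΔT of −£200 billion changes first-round spending by −c·ΔT = +£101 billion, contributing k·(−c·ΔT) = (+£101 billion) / 0.495 ≈ +£204 billion.
With ΔG = ΔT and no other leakages, the balanced-budget multiplier is 1, so ΔY = ΔG = −£200 billion.

−£200 billion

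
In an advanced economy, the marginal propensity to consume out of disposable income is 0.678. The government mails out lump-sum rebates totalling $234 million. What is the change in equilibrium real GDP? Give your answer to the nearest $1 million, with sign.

+$493 million

A lump-sum tax change of −$234 million shifts disposable income by +$234 million; first-round consumption changes by −c × ΔT = −0.678 × (−$234 million) = +$158.652 million.
Expenditure multiplier = 1/(1 − MPC) = 1/(1 − 0.678) = 1/0.322 ≈ 3.106.
The tax multiplier is −c × k ≈ −2.106, so ΔY = k × (−c·ΔT) = (+$158.652 million) / 0.322 ≈ +$493 million.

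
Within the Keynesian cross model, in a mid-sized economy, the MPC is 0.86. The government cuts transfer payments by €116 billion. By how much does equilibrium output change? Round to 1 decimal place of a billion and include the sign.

The transfer change shifts disposable income by −€116 billion, so first-round consumption changes by c·ΔTR = 0.86 × (−€116 billion) = −€99.76 billion.
Expenditure multiplier = 1/(1 − MPC) = 1/(1 − 0.86) = 1/0.14 ≈ 7.143.
The transfer multiplier is c × k ≈ 6.143, so ΔY = k × (c·ΔTR) = (−€99.76 billion) / 0.14 ≈ −€712.6 billion.

−€712.6 billion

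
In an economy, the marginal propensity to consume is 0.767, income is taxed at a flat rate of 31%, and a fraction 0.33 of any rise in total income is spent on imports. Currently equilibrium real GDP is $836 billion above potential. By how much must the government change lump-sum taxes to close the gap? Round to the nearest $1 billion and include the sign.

+$873 billion

Spending multiplier = 1/(1 − c(1−t) + m) = 1/(1 − 0.767×0.69 + 0.33) = 1/0.80077 ≈ 1.249.
Tax multiplier = −c·k = −0.767/0.80077 ≈ −0.958. Need ΔY = −$836 billion, so ΔT = ΔY/(−c·k) = −(−$836 billion) × 0.80077 / 0.767 ≈ +$873 billion.
The government should raise lump-sum taxes by $873 billion.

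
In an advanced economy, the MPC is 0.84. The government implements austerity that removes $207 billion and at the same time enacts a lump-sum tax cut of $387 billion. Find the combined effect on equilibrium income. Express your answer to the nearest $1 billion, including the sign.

Expenditure multiplier = 1/(1 − MPC) = 1/(1 − 0.84) = 1/0.16 = 6.25.
ΔG contributes k·ΔG = (−$207 billion) / 0.16 ≈ −$1,293.8 billion.
ΔT of −$387 billion changes first-round spending by −c·ΔT = +$325.08 billion, contributing k·(−c·ΔT) = (+$325.08 billion) / 0.16 ≈ +$2,031.8 billion.
Net ΔY = k(ΔG − c·ΔT) = (+$118.08 billion) / 0.16 = +$738 billion.

+$738 billion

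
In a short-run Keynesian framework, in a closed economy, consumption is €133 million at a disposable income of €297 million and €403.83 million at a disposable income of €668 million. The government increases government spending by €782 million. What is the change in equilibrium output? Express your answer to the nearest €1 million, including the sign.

+€2,896 million

MPC = ΔC/ΔYd = (403.83 − 133)/(668 − 297) = 270.83/371 = 0.73.
Spending multiplier = 1/(1 − MPC) = 1/(1 − 0.73) = 1/0.27 ≈ 3.704.
ΔY = k × ΔG = (+€782 million) / 0.27 ≈ +€2,896 million.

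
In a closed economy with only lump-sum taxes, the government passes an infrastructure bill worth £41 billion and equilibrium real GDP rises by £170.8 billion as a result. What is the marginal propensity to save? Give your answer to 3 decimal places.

0.240

Implied spending multiplier k = ΔY/ΔG = 170.8/41 ≈ 4.1659.
Since k = 1/(1 − MPC), MPC = 1 − 1/k = 1 − ΔG/ΔY = 1 − 41/170.8 ≈ 0.760.
MPS = 1 − MPC = 0.240.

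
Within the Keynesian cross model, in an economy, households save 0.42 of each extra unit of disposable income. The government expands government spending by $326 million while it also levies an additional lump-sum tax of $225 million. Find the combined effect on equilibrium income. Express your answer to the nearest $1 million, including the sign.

MPC = 1 − MPS = 1 − 0.42 = 0.58.
Expenditure multiplier = 1/(1 − MPC) = 1/(1 − 0.58) = 1/0.42 ≈ 2.381.
ΔG contributes k·ΔG = (+$326 million) / 0.42 ≈ +$776.2 million.
ΔT of +$225 million changes first-round spending by −c·ΔT = −$130.5 million, contributing k·(−c·ΔT) = (−$130.5 million) / 0.42 ≈ −$310.7 million.
Net ΔY = k(ΔG − c·ΔT) = (+$195.5 million) / 0.42 ≈ +$465 million.

+$465 million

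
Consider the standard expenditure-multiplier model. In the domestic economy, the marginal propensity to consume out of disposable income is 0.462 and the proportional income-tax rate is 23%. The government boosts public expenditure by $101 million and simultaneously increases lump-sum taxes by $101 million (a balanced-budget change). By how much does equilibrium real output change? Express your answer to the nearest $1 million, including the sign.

+$84 million

Expenditure multiplier = 1/(1 − c(1−t)) = 1/(1 − 0.462×0.77) = 1/0.64426 ≈ 1.552.
ΔG contributes k·ΔG = (+$101 million) / 0.64426 ≈ +$156.8 million.
ΔT of +$101 million changes first-round spending by −c·ΔT = −$46.662 million, contributing k·(−c·ΔT) = (−$46.662 million) / 0.64426 ≈ −$72.4 million.
Net ΔY = k(ΔG − c·ΔT) = (+$54.338 million) / 0.64426 ≈ +$84 million.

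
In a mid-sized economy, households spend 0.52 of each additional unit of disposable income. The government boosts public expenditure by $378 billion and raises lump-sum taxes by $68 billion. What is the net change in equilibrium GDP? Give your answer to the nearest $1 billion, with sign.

Expenditure multiplier = 1/(1 − MPC) = 1/(1 − 0.52) = 1/0.48 ≈ 2.083.
ΔG contributes k·ΔG = (+$378 billion) / 0.48 = +$787.5 billion.
ΔT of +$68 billion changes first-round spending by −c·ΔT = −$35.36 billion, contributing k·(−c·ΔT) = (−$35.36 billion) / 0.48 ≈ −$73.7 billion.
Net ΔY = k(ΔG − c·ΔT) = (+$342.64 billion) / 0.48 ≈ +$714 billion.

+$714 billion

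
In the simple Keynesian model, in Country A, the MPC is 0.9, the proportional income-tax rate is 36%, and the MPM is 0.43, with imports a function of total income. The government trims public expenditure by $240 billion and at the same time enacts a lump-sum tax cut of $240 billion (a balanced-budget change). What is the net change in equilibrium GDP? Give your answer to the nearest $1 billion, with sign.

Expenditure multiplier = 1/(1 − c(1−t) + m) = 1/(1 − 0.9×0.64 + 0.43) = 1/0.854 ≈ 1.171.
ΔG contributes k·ΔG = (−$240 billion) / 0.854 ≈ −$281 billion.
ΔT of −$240 billion changes first-round spending by −c·ΔT = +$216 billion, contributing k·(−c·ΔT) = (+$216 billion) / 0.854 ≈ +$252.9 billion.
Net ΔY = k(ΔG − c·ΔT) = (−$24 billion) / 0.854 ≈ −$28 billion.

−$28 billion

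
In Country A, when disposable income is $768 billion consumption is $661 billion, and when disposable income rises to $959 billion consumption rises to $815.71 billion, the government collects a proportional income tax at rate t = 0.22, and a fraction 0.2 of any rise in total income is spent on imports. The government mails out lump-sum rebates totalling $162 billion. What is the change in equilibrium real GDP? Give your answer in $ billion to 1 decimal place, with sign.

MPC = ΔC/ΔYd = (815.71 − 661)/(959 − 768) = 154.71/191 = 0.81.
A lump-sum tax change of −$162 billion shifts disposable income by +$162 billion; first-round consumption changes by −c × ΔT = −0.81 × (−$162 billion) = +$131.22 billion.
Expenditure multiplier = 1/(1 − c(1−t) + m) = 1/(1 − 0.81×0.78 + 0.2) = 1/0.5682 ≈ 1.76.
The tax multiplier is −c × k ≈ −1.426, so ΔY = k × (−c·ΔT) = (+$131.22 billion) / 0.5682 ≈ +$230.9 billion.

+$230.9 billion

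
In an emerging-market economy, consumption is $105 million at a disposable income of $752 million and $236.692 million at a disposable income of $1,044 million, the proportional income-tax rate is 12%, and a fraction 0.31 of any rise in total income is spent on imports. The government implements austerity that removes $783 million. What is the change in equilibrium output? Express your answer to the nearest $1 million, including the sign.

−$857 million

MPC = ΔC/ΔYd = (236.692 − 105)/(1,044 − 752) = 131.692/292 = 0.451.
Expenditure multiplier = 1/(1 − c(1−t) + m) = 1/(1 − 0.451×0.88 + 0.31) = 1/0.91312 ≈ 1.095.
ΔY = k × ΔG = (−$783 million) / 0.91312 ≈ −$857 million.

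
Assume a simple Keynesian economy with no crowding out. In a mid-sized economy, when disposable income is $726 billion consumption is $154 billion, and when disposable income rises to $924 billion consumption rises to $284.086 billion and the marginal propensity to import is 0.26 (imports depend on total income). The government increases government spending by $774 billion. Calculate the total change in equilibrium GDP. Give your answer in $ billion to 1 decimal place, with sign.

MPC = ΔC/ΔYd = (284.086 − 154)/(924 − 726) = 130.086/198 = 0.657.
Spending multiplier = 1/(1 − c + m) = 1/(1 − 0.657 + 0.26) = 1/0.603 ≈ 1.658.
ΔY = k × ΔG = (+$774 billion) / 0.603 ≈ +$1,283.6 billion.

+$1,283.6 billion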